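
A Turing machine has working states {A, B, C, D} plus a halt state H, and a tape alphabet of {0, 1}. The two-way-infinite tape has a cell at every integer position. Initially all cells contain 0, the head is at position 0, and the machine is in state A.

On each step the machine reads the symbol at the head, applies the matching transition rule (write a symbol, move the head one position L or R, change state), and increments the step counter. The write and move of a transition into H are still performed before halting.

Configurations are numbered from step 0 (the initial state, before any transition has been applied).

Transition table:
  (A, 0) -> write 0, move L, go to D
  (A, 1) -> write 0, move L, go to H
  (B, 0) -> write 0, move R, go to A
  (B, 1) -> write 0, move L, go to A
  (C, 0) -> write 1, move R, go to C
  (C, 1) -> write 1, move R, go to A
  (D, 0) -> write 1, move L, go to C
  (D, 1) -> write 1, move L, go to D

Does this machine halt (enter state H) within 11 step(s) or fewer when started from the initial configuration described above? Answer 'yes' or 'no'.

Answer: yes

Derivation:
Step 1: in state A at pos 0, read 0 -> (A,0)->write 0,move L,goto D. Now: state=D, head=-1, tape[-2..1]=0000 (head:  ^)
Step 2: in state D at pos -1, read 0 -> (D,0)->write 1,move L,goto C. Now: state=C, head=-2, tape[-3..1]=00100 (head:  ^)
Step 3: in state C at pos -2, read 0 -> (C,0)->write 1,move R,goto C. Now: state=C, head=-1, tape[-3..1]=01100 (head:   ^)
Step 4: in state C at pos -1, read 1 -> (C,1)->write 1,move R,goto A. Now: state=A, head=0, tape[-3..1]=01100 (head:    ^)
Step 5: in state A at pos 0, read 0 -> (A,0)->write 0,move L,goto D. Now: state=D, head=-1, tape[-3..1]=01100 (head:   ^)
Step 6: in state D at pos -1, read 1 -> (D,1)->write 1,move L,goto D. Now: state=D, head=-2, tape[-3..1]=01100 (head:  ^)
Step 7: in state D at pos -2, read 1 -> (D,1)->write 1,move L,goto D. Now: state=D, head=-3, tape[-4..1]=001100 (head:  ^)
Step 8: in state D at pos -3, read 0 -> (D,0)->write 1,move L,goto C. Now: state=C, head=-4, tape[-5..1]=0011100 (head:  ^)
Step 9: in state C at pos -4, read 0 -> (C,0)->write 1,move R,goto C. Now: state=C, head=-3, tape[-5..1]=0111100 (head:   ^)
Step 10: in state C at pos -3, read 1 -> (C,1)->write 1,move R,goto A. Now: state=A, head=-2, tape[-5..1]=0111100 (head:    ^)
Step 11: in state A at pos -2, read 1 -> (A,1)->write 0,move L,goto H. Now: state=H, head=-3, tape[-5..1]=0110100 (head:   ^)
State H reached at step 11; 11 <= 11 -> yes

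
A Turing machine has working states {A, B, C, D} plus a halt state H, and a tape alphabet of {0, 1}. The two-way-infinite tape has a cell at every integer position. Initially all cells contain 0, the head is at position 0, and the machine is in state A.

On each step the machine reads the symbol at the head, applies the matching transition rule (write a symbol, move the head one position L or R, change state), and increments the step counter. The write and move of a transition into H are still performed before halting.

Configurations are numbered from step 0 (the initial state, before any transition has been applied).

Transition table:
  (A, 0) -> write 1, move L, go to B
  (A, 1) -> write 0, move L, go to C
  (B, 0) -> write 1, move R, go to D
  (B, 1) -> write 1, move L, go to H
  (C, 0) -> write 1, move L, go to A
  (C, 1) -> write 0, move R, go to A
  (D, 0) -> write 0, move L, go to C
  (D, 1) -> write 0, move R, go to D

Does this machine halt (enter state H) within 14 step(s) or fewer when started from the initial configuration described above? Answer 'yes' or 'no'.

Answer: no

Derivation:
Step 1: in state A at pos 0, read 0 -> (A,0)->write 1,move L,goto B. Now: state=B, head=-1, tape[-2..1]=0010 (head:  ^)
Step 2: in state B at pos -1, read 0 -> (B,0)->write 1,move R,goto D. Now: state=D, head=0, tape[-2..1]=0110 (head:   ^)
Step 3: in state D at pos 0, read 1 -> (D,1)->write 0,move R,goto D. Now: state=D, head=1, tape[-2..2]=01000 (head:    ^)
Step 4: in state D at pos 1, read 0 -> (D,0)->write 0,move L,goto C. Now: state=C, head=0, tape[-2..2]=01000 (head:   ^)
Step 5: in state C at pos 0, read 0 -> (C,0)->write 1,move L,goto A. Now: state=A, head=-1, tape[-2..2]=01100 (head:  ^)
Step 6: in state A at pos -1, read 1 -> (A,1)->write 0,move L,goto C. Now: state=C, head=-2, tape[-3..2]=000100 (head:  ^)
Step 7: in state C at pos -2, read 0 -> (C,0)->write 1,move L,goto A. Now: state=A, head=-3, tape[-4..2]=0010100 (head:  ^)
Step 8: in state A at pos -3, read 0 -> (A,0)->write 1,move L,goto B. Now: state=B, head=-4, tape[-5..2]=00110100 (head:  ^)
Step 9: in state B at pos -4, read 0 -> (B,0)->write 1,move R,goto D. Now: state=D, head=-3, tape[-5..2]=01110100 (head:   ^)
Step 10: in state D at pos -3, read 1 -> (D,1)->write 0,move R,goto D. Now: state=D, head=-2, tape[-5..2]=01010100 (head:    ^)
Step 11: in state D at pos -2, read 1 -> (D,1)->write 0,move R,goto D. Now: state=D, head=-1, tape[-5..2]=01000100 (head:     ^)
Step 12: in state D at pos -1, read 0 -> (D,0)->write 0,move L,goto C. Now: state=C, head=-2, tape[-5..2]=01000100 (head:    ^)
Step 13: in state C at pos -2, read 0 -> (C,0)->write 1,move L,goto A. Now: state=A, head=-3, tape[-5..2]=01010100 (head:   ^)
Step 14: in state A at pos -3, read 0 -> (A,0)->write 1,move L,goto B. Now: state=B, head=-4, tape[-5..2]=01110100 (head:  ^)
After 14 step(s): state = B (not H) -> not halted within 14 -> no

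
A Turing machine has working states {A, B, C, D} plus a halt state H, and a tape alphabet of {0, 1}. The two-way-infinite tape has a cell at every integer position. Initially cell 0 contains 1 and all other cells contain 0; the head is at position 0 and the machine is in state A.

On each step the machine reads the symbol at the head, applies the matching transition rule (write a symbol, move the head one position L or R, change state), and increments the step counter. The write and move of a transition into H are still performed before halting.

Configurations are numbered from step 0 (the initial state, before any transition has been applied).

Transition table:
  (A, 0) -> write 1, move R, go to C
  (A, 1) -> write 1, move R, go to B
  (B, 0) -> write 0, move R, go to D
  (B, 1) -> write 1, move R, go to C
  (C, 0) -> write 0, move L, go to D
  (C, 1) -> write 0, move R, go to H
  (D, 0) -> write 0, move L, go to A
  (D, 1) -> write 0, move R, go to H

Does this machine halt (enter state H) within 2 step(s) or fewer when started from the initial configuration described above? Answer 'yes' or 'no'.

Step 1: in state A at pos 0, read 1 -> (A,1)->write 1,move R,goto B. Now: state=B, head=1, tape[-1..2]=0100 (head:   ^)
Step 2: in state B at pos 1, read 0 -> (B,0)->write 0,move R,goto D. Now: state=D, head=2, tape[-1..3]=01000 (head:    ^)
After 2 step(s): state = D (not H) -> not halted within 2 -> no

Answer: no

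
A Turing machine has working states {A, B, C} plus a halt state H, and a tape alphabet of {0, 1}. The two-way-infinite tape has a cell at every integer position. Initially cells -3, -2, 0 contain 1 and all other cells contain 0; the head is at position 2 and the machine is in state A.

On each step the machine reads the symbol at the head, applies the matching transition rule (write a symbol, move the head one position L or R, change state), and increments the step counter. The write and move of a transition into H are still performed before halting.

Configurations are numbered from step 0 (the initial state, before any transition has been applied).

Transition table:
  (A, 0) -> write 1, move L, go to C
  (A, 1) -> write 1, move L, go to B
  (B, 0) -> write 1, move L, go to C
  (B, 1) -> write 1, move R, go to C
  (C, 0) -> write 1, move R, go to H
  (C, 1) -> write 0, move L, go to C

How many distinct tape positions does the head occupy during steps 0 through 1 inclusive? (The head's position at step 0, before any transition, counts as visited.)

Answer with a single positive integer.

Step 1: in state A at pos 2, read 0 -> (A,0)->write 1,move L,goto C. Now: state=C, head=1, tape[-4..3]=01101010 (head:      ^)
Head positions at steps 0..1: starting at 2, distinct positions visited = {1, 2} -> 2 position(s)

Answer: 2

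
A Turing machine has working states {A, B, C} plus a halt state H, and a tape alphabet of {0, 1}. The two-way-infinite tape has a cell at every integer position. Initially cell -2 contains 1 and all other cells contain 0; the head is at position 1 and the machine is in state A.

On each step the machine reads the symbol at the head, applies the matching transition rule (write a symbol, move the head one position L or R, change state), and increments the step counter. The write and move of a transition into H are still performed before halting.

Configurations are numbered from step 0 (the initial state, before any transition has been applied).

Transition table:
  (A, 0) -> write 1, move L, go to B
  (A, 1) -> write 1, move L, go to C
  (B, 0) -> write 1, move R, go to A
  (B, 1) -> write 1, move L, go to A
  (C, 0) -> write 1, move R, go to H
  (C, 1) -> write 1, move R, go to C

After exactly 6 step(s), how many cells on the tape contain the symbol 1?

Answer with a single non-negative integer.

Answer: 4

Derivation:
Step 1: in state A at pos 1, read 0 -> (A,0)->write 1,move L,goto B. Now: state=B, head=0, tape[-3..2]=010010 (head:    ^)
Step 2: in state B at pos 0, read 0 -> (B,0)->write 1,move R,goto A. Now: state=A, head=1, tape[-3..2]=010110 (head:     ^)
Step 3: in state A at pos 1, read 1 -> (A,1)->write 1,move L,goto C. Now: state=C, head=0, tape[-3..2]=010110 (head:    ^)
Step 4: in state C at pos 0, read 1 -> (C,1)->write 1,move R,goto C. Now: state=C, head=1, tape[-3..2]=010110 (head:     ^)
Step 5: in state C at pos 1, read 1 -> (C,1)->write 1,move R,goto C. Now: state=C, head=2, tape[-3..3]=0101100 (head:      ^)
Step 6: in state C at pos 2, read 0 -> (C,0)->write 1,move R,goto H. Now: state=H, head=3, tape[-3..4]=01011100 (head:       ^)
Cells containing 1 after step 6: {-2, 0, 1, 2} -> 4 cell(s)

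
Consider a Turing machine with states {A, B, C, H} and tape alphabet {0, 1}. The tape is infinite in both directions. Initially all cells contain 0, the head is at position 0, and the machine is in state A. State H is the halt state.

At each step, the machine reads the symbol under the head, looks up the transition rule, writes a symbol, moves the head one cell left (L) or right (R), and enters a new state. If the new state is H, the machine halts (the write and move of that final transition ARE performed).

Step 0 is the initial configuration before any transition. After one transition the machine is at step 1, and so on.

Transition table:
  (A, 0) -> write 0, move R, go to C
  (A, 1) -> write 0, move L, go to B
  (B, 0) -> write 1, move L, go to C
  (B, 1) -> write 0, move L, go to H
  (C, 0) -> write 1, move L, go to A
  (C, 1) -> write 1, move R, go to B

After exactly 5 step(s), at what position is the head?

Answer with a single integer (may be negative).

Step 1: in state A at pos 0, read 0 -> (A,0)->write 0,move R,goto C. Now: state=C, head=1, tape[-1..2]=0000 (head:   ^)
Step 2: in state C at pos 1, read 0 -> (C,0)->write 1,move L,goto A. Now: state=A, head=0, tape[-1..2]=0010 (head:  ^)
Step 3: in state A at pos 0, read 0 -> (A,0)->write 0,move R,goto C. Now: state=C, head=1, tape[-1..2]=0010 (head:   ^)
Step 4: in state C at pos 1, read 1 -> (C,1)->write 1,move R,goto B. Now: state=B, head=2, tape[-1..3]=00100 (head:    ^)
Step 5: in state B at pos 2, read 0 -> (B,0)->write 1,move L,goto C. Now: state=C, head=1, tape[-1..3]=00110 (head:   ^)

Answer: 1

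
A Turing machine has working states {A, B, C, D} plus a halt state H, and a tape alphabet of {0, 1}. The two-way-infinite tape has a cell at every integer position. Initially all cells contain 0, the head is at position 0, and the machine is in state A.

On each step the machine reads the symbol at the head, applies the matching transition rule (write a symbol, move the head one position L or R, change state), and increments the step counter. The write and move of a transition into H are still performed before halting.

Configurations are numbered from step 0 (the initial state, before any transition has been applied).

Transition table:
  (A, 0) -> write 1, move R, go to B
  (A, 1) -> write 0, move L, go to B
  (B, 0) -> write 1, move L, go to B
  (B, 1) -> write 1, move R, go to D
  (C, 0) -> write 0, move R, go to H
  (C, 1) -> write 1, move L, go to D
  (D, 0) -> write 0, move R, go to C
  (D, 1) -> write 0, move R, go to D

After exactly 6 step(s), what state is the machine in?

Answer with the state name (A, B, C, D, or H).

Answer: H

Derivation:
Step 1: in state A at pos 0, read 0 -> (A,0)->write 1,move R,goto B. Now: state=B, head=1, tape[-1..2]=0100 (head:   ^)
Step 2: in state B at pos 1, read 0 -> (B,0)->write 1,move L,goto B. Now: state=B, head=0, tape[-1..2]=0110 (head:  ^)
Step 3: in state B at pos 0, read 1 -> (B,1)->write 1,move R,goto D. Now: state=D, head=1, tape[-1..2]=0110 (head:   ^)
Step 4: in state D at pos 1, read 1 -> (D,1)->write 0,move R,goto D. Now: state=D, head=2, tape[-1..3]=01000 (head:    ^)
Step 5: in state D at pos 2, read 0 -> (D,0)->write 0,move R,goto C. Now: state=C, head=3, tape[-1..4]=010000 (head:     ^)
Step 6: in state C at pos 3, read 0 -> (C,0)->write 0,move R,goto H. Now: state=H, head=4, tape[-1..5]=0100000 (head:      ^)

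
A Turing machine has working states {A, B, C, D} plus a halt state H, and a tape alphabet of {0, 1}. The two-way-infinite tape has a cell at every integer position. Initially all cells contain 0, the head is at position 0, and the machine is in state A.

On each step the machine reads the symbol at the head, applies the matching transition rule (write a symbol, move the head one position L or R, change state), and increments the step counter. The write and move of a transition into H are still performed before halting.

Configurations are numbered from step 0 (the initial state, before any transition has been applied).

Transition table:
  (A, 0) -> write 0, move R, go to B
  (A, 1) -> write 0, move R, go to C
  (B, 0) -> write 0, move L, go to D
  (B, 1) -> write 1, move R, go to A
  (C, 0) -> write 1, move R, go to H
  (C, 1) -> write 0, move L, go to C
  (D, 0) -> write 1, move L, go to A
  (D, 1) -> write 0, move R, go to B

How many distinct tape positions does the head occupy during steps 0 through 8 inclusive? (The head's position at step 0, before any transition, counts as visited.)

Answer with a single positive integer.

Answer: 4

Derivation:
Step 1: in state A at pos 0, read 0 -> (A,0)->write 0,move R,goto B. Now: state=B, head=1, tape[-1..2]=0000 (head:   ^)
Step 2: in state B at pos 1, read 0 -> (B,0)->write 0,move L,goto D. Now: state=D, head=0, tape[-1..2]=0000 (head:  ^)
Step 3: in state D at pos 0, read 0 -> (D,0)->write 1,move L,goto A. Now: state=A, head=-1, tape[-2..2]=00100 (head:  ^)
Step 4: in state A at pos -1, read 0 -> (A,0)->write 0,move R,goto B. Now: state=B, head=0, tape[-2..2]=00100 (head:   ^)
Step 5: in state B at pos 0, read 1 -> (B,1)->write 1,move R,goto A. Now: state=A, head=1, tape[-2..2]=00100 (head:    ^)
Step 6: in state A at pos 1, read 0 -> (A,0)->write 0,move R,goto B. Now: state=B, head=2, tape[-2..3]=001000 (head:     ^)
Step 7: in state B at pos 2, read 0 -> (B,0)->write 0,move L,goto D. Now: state=D, head=1, tape[-2..3]=001000 (head:    ^)
Step 8: in state D at pos 1, read 0 -> (D,0)->write 1,move L,goto A. Now: state=A, head=0, tape[-2..3]=001100 (head:   ^)
Head positions at steps 0..8: starting at 0, distinct positions visited = {-1, 0, 1, 2} -> 4 position(s)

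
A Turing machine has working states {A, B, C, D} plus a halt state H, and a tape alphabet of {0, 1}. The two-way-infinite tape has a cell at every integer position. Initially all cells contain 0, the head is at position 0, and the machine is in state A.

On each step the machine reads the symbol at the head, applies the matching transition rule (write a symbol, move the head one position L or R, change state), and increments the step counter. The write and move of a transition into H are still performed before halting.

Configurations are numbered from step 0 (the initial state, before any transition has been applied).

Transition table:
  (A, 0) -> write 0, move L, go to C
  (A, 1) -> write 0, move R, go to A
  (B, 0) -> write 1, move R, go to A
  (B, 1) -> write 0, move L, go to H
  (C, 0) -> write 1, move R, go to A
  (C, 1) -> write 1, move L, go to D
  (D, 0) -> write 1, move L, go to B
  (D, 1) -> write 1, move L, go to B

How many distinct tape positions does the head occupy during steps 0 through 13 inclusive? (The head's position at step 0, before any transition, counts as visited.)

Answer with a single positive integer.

Step 1: in state A at pos 0, read 0 -> (A,0)->write 0,move L,goto C. Now: state=C, head=-1, tape[-2..1]=0000 (head:  ^)
Step 2: in state C at pos -1, read 0 -> (C,0)->write 1,move R,goto A. Now: state=A, head=0, tape[-2..1]=0100 (head:   ^)
Step 3: in state A at pos 0, read 0 -> (A,0)->write 0,move L,goto C. Now: state=C, head=-1, tape[-2..1]=0100 (head:  ^)
Step 4: in state C at pos -1, read 1 -> (C,1)->write 1,move L,goto D. Now: state=D, head=-2, tape[-3..1]=00100 (head:  ^)
Step 5: in state D at pos -2, read 0 -> (D,0)->write 1,move L,goto B. Now: state=B, head=-3, tape[-4..1]=001100 (head:  ^)
Step 6: in state B at pos -3, read 0 -> (B,0)->write 1,move R,goto A. Now: state=A, head=-2, tape[-4..1]=011100 (head:   ^)
Step 7: in state A at pos -2, read 1 -> (A,1)->write 0,move R,goto A. Now: state=A, head=-1, tape[-4..1]=010100 (head:    ^)
Step 8: in state A at pos -1, read 1 -> (A,1)->write 0,move R,goto A. Now: state=A, head=0, tape[-4..1]=010000 (head:     ^)
Step 9: in state A at pos 0, read 0 -> (A,0)->write 0,move L,goto C. Now: state=C, head=-1, tape[-4..1]=010000 (head:    ^)
Step 10: in state C at pos -1, read 0 -> (C,0)->write 1,move R,goto A. Now: state=A, head=0, tape[-4..1]=010100 (head:     ^)
Step 11: in state A at pos 0, read 0 -> (A,0)->write 0,move L,goto C. Now: state=C, head=-1, tape[-4..1]=010100 (head:    ^)
Step 12: in state C at pos -1, read 1 -> (C,1)->write 1,move L,goto D. Now: state=D, head=-2, tape[-4..1]=010100 (head:   ^)
Step 13: in state D at pos -2, read 0 -> (D,0)->write 1,move L,goto B. Now: state=B, head=-3, tape[-4..1]=011100 (head:  ^)
Head positions at steps 0..13: starting at 0, distinct positions visited = {-3, -2, -1, 0} -> 4 position(s)

Answer: 4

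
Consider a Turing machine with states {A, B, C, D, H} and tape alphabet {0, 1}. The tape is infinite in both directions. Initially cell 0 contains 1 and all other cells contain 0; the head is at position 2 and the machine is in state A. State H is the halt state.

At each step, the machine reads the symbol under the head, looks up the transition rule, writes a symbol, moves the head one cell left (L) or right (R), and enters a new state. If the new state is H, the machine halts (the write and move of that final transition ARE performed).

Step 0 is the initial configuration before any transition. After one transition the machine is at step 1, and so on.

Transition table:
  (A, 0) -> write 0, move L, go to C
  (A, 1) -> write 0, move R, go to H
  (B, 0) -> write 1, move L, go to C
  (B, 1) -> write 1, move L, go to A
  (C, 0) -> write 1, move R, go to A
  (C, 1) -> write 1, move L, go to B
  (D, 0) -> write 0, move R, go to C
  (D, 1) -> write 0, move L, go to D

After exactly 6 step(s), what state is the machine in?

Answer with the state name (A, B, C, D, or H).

Answer: C

Derivation:
Step 1: in state A at pos 2, read 0 -> (A,0)->write 0,move L,goto C. Now: state=C, head=1, tape[-1..3]=01000 (head:   ^)
Step 2: in state C at pos 1, read 0 -> (C,0)->write 1,move R,goto A. Now: state=A, head=2, tape[-1..3]=01100 (head:    ^)
Step 3: in state A at pos 2, read 0 -> (A,0)->write 0,move L,goto C. Now: state=C, head=1, tape[-1..3]=01100 (head:   ^)
Step 4: in state C at pos 1, read 1 -> (C,1)->write 1,move L,goto B. Now: state=B, head=0, tape[-1..3]=01100 (head:  ^)
Step 5: in state B at pos 0, read 1 -> (B,1)->write 1,move L,goto A. Now: state=A, head=-1, tape[-2..3]=001100 (head:  ^)
Step 6: in state A at pos -1, read 0 -> (A,0)->write 0,move L,goto C. Now: state=C, head=-2, tape[-3..3]=0001100 (head:  ^)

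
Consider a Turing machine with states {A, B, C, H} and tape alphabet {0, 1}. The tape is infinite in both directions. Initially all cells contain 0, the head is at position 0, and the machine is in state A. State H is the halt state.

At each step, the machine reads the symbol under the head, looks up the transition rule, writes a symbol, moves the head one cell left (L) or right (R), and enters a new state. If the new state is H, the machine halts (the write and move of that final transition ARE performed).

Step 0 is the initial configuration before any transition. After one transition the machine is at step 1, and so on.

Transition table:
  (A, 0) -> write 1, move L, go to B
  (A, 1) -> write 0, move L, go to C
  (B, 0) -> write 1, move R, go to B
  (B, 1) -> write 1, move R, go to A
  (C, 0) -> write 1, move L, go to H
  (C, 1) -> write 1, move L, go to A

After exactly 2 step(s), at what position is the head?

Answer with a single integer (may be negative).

Answer: 0

Derivation:
Step 1: in state A at pos 0, read 0 -> (A,0)->write 1,move L,goto B. Now: state=B, head=-1, tape[-2..1]=0010 (head:  ^)
Step 2: in state B at pos -1, read 0 -> (B,0)->write 1,move R,goto B. Now: state=B, head=0, tape[-2..1]=0110 (head:   ^)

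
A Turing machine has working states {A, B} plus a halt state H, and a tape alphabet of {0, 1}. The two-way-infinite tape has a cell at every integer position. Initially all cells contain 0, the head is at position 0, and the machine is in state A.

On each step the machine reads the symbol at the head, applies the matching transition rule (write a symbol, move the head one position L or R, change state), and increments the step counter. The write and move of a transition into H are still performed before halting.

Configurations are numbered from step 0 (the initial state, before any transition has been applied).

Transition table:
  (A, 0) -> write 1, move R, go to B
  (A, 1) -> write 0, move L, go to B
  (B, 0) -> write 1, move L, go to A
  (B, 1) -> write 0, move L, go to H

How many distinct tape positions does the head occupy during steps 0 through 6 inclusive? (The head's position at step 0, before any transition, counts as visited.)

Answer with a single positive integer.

Answer: 4

Derivation:
Step 1: in state A at pos 0, read 0 -> (A,0)->write 1,move R,goto B. Now: state=B, head=1, tape[-1..2]=0100 (head:   ^)
Step 2: in state B at pos 1, read 0 -> (B,0)->write 1,move L,goto A. Now: state=A, head=0, tape[-1..2]=0110 (head:  ^)
Step 3: in state A at pos 0, read 1 -> (A,1)->write 0,move L,goto B. Now: state=B, head=-1, tape[-2..2]=00010 (head:  ^)
Step 4: in state B at pos -1, read 0 -> (B,0)->write 1,move L,goto A. Now: state=A, head=-2, tape[-3..2]=001010 (head:  ^)
Step 5: in state A at pos -2, read 0 -> (A,0)->write 1,move R,goto B. Now: state=B, head=-1, tape[-3..2]=011010 (head:   ^)
Step 6: in state B at pos -1, read 1 -> (B,1)->write 0,move L,goto H. Now: state=H, head=-2, tape[-3..2]=010010 (head:  ^)
Head positions at steps 0..6: starting at 0, distinct positions visited = {-2, -1, 0, 1} -> 4 position(s)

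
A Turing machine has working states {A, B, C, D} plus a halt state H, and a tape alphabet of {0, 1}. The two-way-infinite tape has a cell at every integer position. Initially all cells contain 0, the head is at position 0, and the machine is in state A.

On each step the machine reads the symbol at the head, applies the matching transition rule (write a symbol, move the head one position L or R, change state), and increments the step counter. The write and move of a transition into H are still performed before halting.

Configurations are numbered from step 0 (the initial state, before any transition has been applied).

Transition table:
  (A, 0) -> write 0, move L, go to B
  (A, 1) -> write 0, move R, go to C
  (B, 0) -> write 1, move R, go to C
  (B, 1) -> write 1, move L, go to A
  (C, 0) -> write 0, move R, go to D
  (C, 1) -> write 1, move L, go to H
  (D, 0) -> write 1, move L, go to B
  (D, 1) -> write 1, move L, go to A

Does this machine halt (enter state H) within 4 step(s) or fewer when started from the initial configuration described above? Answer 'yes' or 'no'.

Step 1: in state A at pos 0, read 0 -> (A,0)->write 0,move L,goto B. Now: state=B, head=-1, tape[-2..1]=0000 (head:  ^)
Step 2: in state B at pos -1, read 0 -> (B,0)->write 1,move R,goto C. Now: state=C, head=0, tape[-2..1]=0100 (head:   ^)
Step 3: in state C at pos 0, read 0 -> (C,0)->write 0,move R,goto D. Now: state=D, head=1, tape[-2..2]=01000 (head:    ^)
Step 4: in state D at pos 1, read 0 -> (D,0)->write 1,move L,goto B. Now: state=B, head=0, tape[-2..2]=01010 (head:   ^)
After 4 step(s): state = B (not H) -> not halted within 4 -> no

Answer: no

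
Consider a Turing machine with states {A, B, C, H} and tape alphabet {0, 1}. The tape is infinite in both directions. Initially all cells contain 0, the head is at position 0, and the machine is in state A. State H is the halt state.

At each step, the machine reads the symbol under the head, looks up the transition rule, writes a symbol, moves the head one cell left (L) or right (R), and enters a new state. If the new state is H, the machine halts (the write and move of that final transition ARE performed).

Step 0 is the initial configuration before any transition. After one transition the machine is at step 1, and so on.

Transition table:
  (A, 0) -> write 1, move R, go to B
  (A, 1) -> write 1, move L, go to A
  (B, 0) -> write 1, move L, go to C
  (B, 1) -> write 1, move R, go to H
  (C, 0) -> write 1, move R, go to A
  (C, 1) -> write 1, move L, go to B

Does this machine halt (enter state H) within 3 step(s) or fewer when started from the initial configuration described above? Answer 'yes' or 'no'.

Step 1: in state A at pos 0, read 0 -> (A,0)->write 1,move R,goto B. Now: state=B, head=1, tape[-1..2]=0100 (head:   ^)
Step 2: in state B at pos 1, read 0 -> (B,0)->write 1,move L,goto C. Now: state=C, head=0, tape[-1..2]=0110 (head:  ^)
Step 3: in state C at pos 0, read 1 -> (C,1)->write 1,move L,goto B. Now: state=B, head=-1, tape[-2..2]=00110 (head:  ^)
After 3 step(s): state = B (not H) -> not halted within 3 -> no

Answer: no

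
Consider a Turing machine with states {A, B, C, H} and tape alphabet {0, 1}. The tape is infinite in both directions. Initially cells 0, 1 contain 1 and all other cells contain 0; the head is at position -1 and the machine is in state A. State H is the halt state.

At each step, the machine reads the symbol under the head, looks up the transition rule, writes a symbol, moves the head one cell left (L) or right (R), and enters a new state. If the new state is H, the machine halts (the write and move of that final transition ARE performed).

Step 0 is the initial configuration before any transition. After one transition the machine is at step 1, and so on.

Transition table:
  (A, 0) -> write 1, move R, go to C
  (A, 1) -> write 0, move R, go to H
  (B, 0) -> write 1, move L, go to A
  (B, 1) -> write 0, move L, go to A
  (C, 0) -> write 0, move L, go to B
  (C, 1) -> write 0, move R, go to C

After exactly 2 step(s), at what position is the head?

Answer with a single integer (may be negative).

Answer: 1

Derivation:
Step 1: in state A at pos -1, read 0 -> (A,0)->write 1,move R,goto C. Now: state=C, head=0, tape[-2..2]=01110 (head:   ^)
Step 2: in state C at pos 0, read 1 -> (C,1)->write 0,move R,goto C. Now: state=C, head=1, tape[-2..2]=01010 (head:    ^)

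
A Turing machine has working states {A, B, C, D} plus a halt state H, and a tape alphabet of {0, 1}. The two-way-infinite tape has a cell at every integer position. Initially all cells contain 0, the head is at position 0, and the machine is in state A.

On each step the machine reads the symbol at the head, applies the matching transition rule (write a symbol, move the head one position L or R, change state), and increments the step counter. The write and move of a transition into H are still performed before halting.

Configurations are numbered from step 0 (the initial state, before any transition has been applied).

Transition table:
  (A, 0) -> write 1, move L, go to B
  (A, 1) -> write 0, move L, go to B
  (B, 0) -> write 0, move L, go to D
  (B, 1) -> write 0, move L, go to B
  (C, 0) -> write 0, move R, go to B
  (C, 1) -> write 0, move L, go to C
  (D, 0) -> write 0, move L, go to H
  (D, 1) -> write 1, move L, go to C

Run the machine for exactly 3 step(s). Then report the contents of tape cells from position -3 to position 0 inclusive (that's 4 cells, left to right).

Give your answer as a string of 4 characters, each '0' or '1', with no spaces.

Step 1: in state A at pos 0, read 0 -> (A,0)->write 1,move L,goto B. Now: state=B, head=-1, tape[-2..1]=0010 (head:  ^)
Step 2: in state B at pos -1, read 0 -> (B,0)->write 0,move L,goto D. Now: state=D, head=-2, tape[-3..1]=00010 (head:  ^)
Step 3: in state D at pos -2, read 0 -> (D,0)->write 0,move L,goto H. Now: state=H, head=-3, tape[-4..1]=000010 (head:  ^)

Answer: 0001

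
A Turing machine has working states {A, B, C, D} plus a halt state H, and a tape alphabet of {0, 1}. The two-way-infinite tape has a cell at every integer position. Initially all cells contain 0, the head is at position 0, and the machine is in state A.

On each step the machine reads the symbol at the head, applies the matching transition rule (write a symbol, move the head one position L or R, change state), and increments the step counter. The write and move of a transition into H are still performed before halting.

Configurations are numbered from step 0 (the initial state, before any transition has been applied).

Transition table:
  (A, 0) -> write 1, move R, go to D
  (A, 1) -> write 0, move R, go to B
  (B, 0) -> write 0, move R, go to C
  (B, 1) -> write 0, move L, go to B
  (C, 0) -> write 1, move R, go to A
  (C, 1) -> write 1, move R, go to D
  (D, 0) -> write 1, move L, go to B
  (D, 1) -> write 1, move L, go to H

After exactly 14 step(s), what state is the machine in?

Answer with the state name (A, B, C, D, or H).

Answer: A

Derivation:
Step 1: in state A at pos 0, read 0 -> (A,0)->write 1,move R,goto D. Now: state=D, head=1, tape[-1..2]=0100 (head:   ^)
Step 2: in state D at pos 1, read 0 -> (D,0)->write 1,move L,goto B. Now: state=B, head=0, tape[-1..2]=0110 (head:  ^)
Step 3: in state B at pos 0, read 1 -> (B,1)->write 0,move L,goto B. Now: state=B, head=-1, tape[-2..2]=00010 (head:  ^)
Step 4: in state B at pos -1, read 0 -> (B,0)->write 0,move R,goto C. Now: state=C, head=0, tape[-2..2]=00010 (head:   ^)
Step 5: in state C at pos 0, read 0 -> (C,0)->write 1,move R,goto A. Now: state=A, head=1, tape[-2..2]=00110 (head:    ^)
Step 6: in state A at pos 1, read 1 -> (A,1)->write 0,move R,goto B. Now: state=B, head=2, tape[-2..3]=001000 (head:     ^)
Step 7: in state B at pos 2, read 0 -> (B,0)->write 0,move R,goto C. Now: state=C, head=3, tape[-2..4]=0010000 (head:      ^)
Step 8: in state C at pos 3, read 0 -> (C,0)->write 1,move R,goto A. Now: state=A, head=4, tape[-2..5]=00100100 (head:       ^)
Step 9: in state A at pos 4, read 0 -> (A,0)->write 1,move R,goto D. Now: state=D, head=5, tape[-2..6]=001001100 (head:        ^)
Step 10: in state D at pos 5, read 0 -> (D,0)->write 1,move L,goto B. Now: state=B, head=4, tape[-2..6]=001001110 (head:       ^)
Step 11: in state B at pos 4, read 1 -> (B,1)->write 0,move L,goto B. Now: state=B, head=3, tape[-2..6]=001001010 (head:      ^)
Step 12: in state B at pos 3, read 1 -> (B,1)->write 0,move L,goto B. Now: state=B, head=2, tape[-2..6]=001000010 (head:     ^)
Step 13: in state B at pos 2, read 0 -> (B,0)->write 0,move R,goto C. Now: state=C, head=3, tape[-2..6]=001000010 (head:      ^)
Step 14: in state C at pos 3, read 0 -> (C,0)->write 1,move R,goto A. Now: state=A, head=4, tape[-2..6]=001001010 (head:       ^)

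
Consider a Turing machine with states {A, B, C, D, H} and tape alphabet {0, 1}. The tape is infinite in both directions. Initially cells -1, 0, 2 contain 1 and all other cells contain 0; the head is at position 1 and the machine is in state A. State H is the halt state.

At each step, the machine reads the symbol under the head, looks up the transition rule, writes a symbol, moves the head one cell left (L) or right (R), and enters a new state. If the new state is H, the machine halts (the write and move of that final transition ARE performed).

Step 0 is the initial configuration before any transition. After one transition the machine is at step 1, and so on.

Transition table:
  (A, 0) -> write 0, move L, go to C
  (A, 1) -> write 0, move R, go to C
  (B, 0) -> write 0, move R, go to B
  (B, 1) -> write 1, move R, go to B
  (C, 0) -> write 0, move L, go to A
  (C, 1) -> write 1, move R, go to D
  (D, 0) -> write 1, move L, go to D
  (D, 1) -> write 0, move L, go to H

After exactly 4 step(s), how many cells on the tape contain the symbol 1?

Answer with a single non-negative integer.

Answer: 3

Derivation:
Step 1: in state A at pos 1, read 0 -> (A,0)->write 0,move L,goto C. Now: state=C, head=0, tape[-2..3]=011010 (head:   ^)
Step 2: in state C at pos 0, read 1 -> (C,1)->write 1,move R,goto D. Now: state=D, head=1, tape[-2..3]=011010 (head:    ^)
Step 3: in state D at pos 1, read 0 -> (D,0)->write 1,move L,goto D. Now: state=D, head=0, tape[-2..3]=011110 (head:   ^)
Step 4: in state D at pos 0, read 1 -> (D,1)->write 0,move L,goto H. Now: state=H, head=-1, tape[-2..3]=010110 (head:  ^)
Cells containing 1 after step 4: {-1, 1, 2} -> 3 cell(s)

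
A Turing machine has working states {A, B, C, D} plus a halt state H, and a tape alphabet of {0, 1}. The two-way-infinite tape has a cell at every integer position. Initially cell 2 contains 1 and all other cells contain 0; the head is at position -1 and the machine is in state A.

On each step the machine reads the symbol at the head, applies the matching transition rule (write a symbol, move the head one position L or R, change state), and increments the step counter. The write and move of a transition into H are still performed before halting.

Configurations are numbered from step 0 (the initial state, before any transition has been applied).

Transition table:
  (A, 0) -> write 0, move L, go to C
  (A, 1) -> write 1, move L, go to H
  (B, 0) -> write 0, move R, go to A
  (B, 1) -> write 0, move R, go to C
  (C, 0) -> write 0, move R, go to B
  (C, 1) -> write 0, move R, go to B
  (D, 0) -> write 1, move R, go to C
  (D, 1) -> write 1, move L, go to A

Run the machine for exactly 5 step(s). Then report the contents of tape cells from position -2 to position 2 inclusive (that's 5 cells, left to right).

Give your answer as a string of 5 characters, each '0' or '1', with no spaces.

Step 1: in state A at pos -1, read 0 -> (A,0)->write 0,move L,goto C. Now: state=C, head=-2, tape[-3..3]=0000010 (head:  ^)
Step 2: in state C at pos -2, read 0 -> (C,0)->write 0,move R,goto B. Now: state=B, head=-1, tape[-3..3]=0000010 (head:   ^)
Step 3: in state B at pos -1, read 0 -> (B,0)->write 0,move R,goto A. Now: state=A, head=0, tape[-3..3]=0000010 (head:    ^)
Step 4: in state A at pos 0, read 0 -> (A,0)->write 0,move L,goto C. Now: state=C, head=-1, tape[-3..3]=0000010 (head:   ^)
Step 5: in state C at pos -1, read 0 -> (C,0)->write 0,move R,goto B. Now: state=B, head=0, tape[-3..3]=0000010 (head:    ^)

Answer: 00001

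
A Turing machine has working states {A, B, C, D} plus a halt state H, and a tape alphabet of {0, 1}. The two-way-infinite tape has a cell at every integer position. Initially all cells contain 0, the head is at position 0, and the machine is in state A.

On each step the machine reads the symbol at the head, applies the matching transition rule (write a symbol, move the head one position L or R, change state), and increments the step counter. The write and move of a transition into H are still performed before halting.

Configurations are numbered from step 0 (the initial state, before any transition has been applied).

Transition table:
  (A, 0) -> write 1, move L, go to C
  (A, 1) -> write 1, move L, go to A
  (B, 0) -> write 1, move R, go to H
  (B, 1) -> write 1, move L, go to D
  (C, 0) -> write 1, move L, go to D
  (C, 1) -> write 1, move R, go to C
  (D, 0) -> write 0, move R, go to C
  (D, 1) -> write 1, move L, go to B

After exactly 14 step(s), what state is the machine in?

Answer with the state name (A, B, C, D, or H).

Answer: B

Derivation:
Step 1: in state A at pos 0, read 0 -> (A,0)->write 1,move L,goto C. Now: state=C, head=-1, tape[-2..1]=0010 (head:  ^)
Step 2: in state C at pos -1, read 0 -> (C,0)->write 1,move L,goto D. Now: state=D, head=-2, tape[-3..1]=00110 (head:  ^)
Step 3: in state D at pos -2, read 0 -> (D,0)->write 0,move R,goto C. Now: state=C, head=-1, tape[-3..1]=00110 (head:   ^)
Step 4: in state C at pos -1, read 1 -> (C,1)->write 1,move R,goto C. Now: state=C, head=0, tape[-3..1]=00110 (head:    ^)
Step 5: in state C at pos 0, read 1 -> (C,1)->write 1,move R,goto C. Now: state=C, head=1, tape[-3..2]=001100 (head:     ^)
Step 6: in state C at pos 1, read 0 -> (C,0)->write 1,move L,goto D. Now: state=D, head=0, tape[-3..2]=001110 (head:    ^)
Step 7: in state D at pos 0, read 1 -> (D,1)->write 1,move L,goto B. Now: state=B, head=-1, tape[-3..2]=001110 (head:   ^)
Step 8: in state B at pos -1, read 1 -> (B,1)->write 1,move L,goto D. Now: state=D, head=-2, tape[-3..2]=001110 (head:  ^)
Step 9: in state D at pos -2, read 0 -> (D,0)->write 0,move R,goto C. Now: state=C, head=-1, tape[-3..2]=001110 (head:   ^)
Step 10: in state C at pos -1, read 1 -> (C,1)->write 1,move R,goto C. Now: state=C, head=0, tape[-3..2]=001110 (head:    ^)
Step 11: in state C at pos 0, read 1 -> (C,1)->write 1,move R,goto C. Now: state=C, head=1, tape[-3..2]=001110 (head:     ^)
Step 12: in state C at pos 1, read 1 -> (C,1)->write 1,move R,goto C. Now: state=C, head=2, tape[-3..3]=0011100 (head:      ^)
Step 13: in state C at pos 2, read 0 -> (C,0)->write 1,move L,goto D. Now: state=D, head=1, tape[-3..3]=0011110 (head:     ^)
Step 14: in state D at pos 1, read 1 -> (D,1)->write 1,move L,goto B. Now: state=B, head=0, tape[-3..3]=0011110 (head:    ^)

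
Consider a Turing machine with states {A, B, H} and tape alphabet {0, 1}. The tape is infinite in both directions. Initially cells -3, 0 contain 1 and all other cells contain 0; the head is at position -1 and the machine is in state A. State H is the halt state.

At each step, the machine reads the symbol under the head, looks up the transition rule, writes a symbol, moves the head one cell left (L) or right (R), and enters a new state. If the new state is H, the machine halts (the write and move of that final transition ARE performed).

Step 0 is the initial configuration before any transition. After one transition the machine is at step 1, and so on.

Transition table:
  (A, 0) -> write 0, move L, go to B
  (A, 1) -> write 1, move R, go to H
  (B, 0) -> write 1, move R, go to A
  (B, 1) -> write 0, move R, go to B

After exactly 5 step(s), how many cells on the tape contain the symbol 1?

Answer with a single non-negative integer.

Answer: 3

Derivation:
Step 1: in state A at pos -1, read 0 -> (A,0)->write 0,move L,goto B. Now: state=B, head=-2, tape[-4..1]=010010 (head:   ^)
Step 2: in state B at pos -2, read 0 -> (B,0)->write 1,move R,goto A. Now: state=A, head=-1, tape[-4..1]=011010 (head:    ^)
Step 3: in state A at pos -1, read 0 -> (A,0)->write 0,move L,goto B. Now: state=B, head=-2, tape[-4..1]=011010 (head:   ^)
Step 4: in state B at pos -2, read 1 -> (B,1)->write 0,move R,goto B. Now: state=B, head=-1, tape[-4..1]=010010 (head:    ^)
Step 5: in state B at pos -1, read 0 -> (B,0)->write 1,move R,goto A. Now: state=A, head=0, tape[-4..1]=010110 (head:     ^)
Cells containing 1 after step 5: {-3, -1, 0} -> 3 cell(s)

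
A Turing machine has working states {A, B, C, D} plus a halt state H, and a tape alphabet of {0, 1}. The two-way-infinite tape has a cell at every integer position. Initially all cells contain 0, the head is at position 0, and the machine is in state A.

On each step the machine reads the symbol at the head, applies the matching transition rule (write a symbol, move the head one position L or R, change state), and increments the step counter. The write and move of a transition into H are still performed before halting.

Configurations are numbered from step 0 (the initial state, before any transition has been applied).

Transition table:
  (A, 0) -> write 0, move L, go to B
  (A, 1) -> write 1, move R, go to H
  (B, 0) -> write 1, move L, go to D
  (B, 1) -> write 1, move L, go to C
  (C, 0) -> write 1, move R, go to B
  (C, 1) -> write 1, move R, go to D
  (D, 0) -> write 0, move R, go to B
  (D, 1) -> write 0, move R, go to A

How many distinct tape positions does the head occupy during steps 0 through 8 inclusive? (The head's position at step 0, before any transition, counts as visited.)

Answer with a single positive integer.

Answer: 3

Derivation:
Step 1: in state A at pos 0, read 0 -> (A,0)->write 0,move L,goto B. Now: state=B, head=-1, tape[-2..1]=0000 (head:  ^)
Step 2: in state B at pos -1, read 0 -> (B,0)->write 1,move L,goto D. Now: state=D, head=-2, tape[-3..1]=00100 (head:  ^)
Step 3: in state D at pos -2, read 0 -> (D,0)->write 0,move R,goto B. Now: state=B, head=-1, tape[-3..1]=00100 (head:   ^)
Step 4: in state B at pos -1, read 1 -> (B,1)->write 1,move L,goto C. Now: state=C, head=-2, tape[-3..1]=00100 (head:  ^)
Step 5: in state C at pos -2, read 0 -> (C,0)->write 1,move R,goto B. Now: state=B, head=-1, tape[-3..1]=01100 (head:   ^)
Step 6: in state B at pos -1, read 1 -> (B,1)->write 1,move L,goto C. Now: state=C, head=-2, tape[-3..1]=01100 (head:  ^)
Step 7: in state C at pos -2, read 1 -> (C,1)->write 1,move R,goto D. Now: state=D, head=-1, tape[-3..1]=01100 (head:   ^)
Step 8: in state D at pos -1, read 1 -> (D,1)->write 0,move R,goto A. Now: state=A, head=0, tape[-3..1]=01000 (head:    ^)
Head positions at steps 0..8: starting at 0, distinct positions visited = {-2, -1, 0} -> 3 position(s)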